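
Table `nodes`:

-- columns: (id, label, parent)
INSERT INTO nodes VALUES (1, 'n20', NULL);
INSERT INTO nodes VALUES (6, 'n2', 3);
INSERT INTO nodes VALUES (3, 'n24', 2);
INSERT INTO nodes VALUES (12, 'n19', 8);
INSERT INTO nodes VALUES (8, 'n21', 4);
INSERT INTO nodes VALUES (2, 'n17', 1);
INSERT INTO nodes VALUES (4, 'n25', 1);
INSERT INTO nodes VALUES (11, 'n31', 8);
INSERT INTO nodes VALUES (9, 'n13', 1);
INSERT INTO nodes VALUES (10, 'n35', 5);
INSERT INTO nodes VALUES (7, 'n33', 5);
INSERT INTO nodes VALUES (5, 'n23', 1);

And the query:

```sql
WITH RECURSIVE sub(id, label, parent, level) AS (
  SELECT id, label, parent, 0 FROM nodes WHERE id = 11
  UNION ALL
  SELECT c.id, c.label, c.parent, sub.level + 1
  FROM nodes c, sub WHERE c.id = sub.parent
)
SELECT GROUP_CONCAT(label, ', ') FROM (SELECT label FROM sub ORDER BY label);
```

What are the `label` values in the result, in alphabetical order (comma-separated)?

Base: id=11 (n31), parent=8, level 0.
Iteration 1: join on id=8 -> n21 (id 8, parent=4, level 1).
Iteration 2: join on id=4 -> n25 (id 4, parent=1, level 2).
Iteration 3: join on id=1 -> n20 (id 1, parent=NULL, level 3).
Iteration 4: parent is NULL; no match; recursion stops.

n20, n21, n25, n31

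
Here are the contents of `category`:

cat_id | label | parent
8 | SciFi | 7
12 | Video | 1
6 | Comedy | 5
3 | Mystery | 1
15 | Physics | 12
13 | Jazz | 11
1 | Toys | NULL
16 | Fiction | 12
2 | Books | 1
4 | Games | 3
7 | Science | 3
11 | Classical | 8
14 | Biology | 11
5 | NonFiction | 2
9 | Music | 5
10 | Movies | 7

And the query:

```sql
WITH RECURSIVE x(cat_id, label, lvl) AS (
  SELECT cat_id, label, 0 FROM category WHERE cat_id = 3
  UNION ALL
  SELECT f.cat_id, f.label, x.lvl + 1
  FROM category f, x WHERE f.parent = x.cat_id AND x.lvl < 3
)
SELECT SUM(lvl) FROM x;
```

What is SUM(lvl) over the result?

Base: cat_id=3 (Mystery) at lvl 0.
Iteration 1: rows with parent in {3} -> Games (id 4, lvl 1), Science (id 7, lvl 1).
Iteration 2: rows with parent in {4,7} -> SciFi (id 8, lvl 2), Movies (id 10, lvl 2).
Iteration 3: rows with parent in {8,10} -> Classical (id 11, lvl 3).
Iteration 4: lvl < 3 fails for all current rows; recursion stops.
SUM(lvl) = 0 + 1 + 1 + 2 + 2 + 3 = 9.

9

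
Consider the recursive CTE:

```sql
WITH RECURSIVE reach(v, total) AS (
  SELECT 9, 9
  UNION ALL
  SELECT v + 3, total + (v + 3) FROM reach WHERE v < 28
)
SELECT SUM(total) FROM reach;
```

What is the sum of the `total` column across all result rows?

576

Base: v=9, total=9.
Iteration 1: 9 < 28 holds -> v = 9 + 3 = 12, total = 9 + 12 = 21.
Iteration 2: 12 < 28 holds -> v = 12 + 3 = 15, total = 21 + 15 = 36.
Iteration 3: 15 < 28 holds -> v = 15 + 3 = 18, total = 36 + 18 = 54.
Iteration 4: 18 < 28 holds -> v = 18 + 3 = 21, total = 54 + 21 = 75.
Iteration 5: 21 < 28 holds -> v = 21 + 3 = 24, total = 75 + 24 = 99.
Iteration 6: 24 < 28 holds -> v = 24 + 3 = 27, total = 99 + 27 = 126.
Iteration 7: 27 < 28 holds -> v = 27 + 3 = 30, total = 126 + 30 = 156.
Iteration 8: 30 < 28 fails; recursion stops.
SUM(total) = 9 + 21 + 36 + 54 + 75 + 99 + 126 + 156 = 576.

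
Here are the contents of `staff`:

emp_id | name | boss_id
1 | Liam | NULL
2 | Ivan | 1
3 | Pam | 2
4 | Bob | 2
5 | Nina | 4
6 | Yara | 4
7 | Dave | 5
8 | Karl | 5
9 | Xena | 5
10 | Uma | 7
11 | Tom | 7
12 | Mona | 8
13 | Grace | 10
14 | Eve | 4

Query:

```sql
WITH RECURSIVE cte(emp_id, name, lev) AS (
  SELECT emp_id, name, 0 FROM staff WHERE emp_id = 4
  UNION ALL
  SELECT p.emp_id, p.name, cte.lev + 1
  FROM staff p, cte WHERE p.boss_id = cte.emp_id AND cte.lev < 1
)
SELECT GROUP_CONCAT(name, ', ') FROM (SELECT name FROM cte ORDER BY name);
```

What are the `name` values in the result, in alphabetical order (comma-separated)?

Bob, Eve, Nina, Yara

Base: emp_id=4 (Bob) at lev 0.
Iteration 1: rows with boss_id in {4} -> Nina (id 5, lev 1), Yara (id 6, lev 1), Eve (id 14, lev 1).
Iteration 2: lev < 1 fails for all current rows; recursion stops.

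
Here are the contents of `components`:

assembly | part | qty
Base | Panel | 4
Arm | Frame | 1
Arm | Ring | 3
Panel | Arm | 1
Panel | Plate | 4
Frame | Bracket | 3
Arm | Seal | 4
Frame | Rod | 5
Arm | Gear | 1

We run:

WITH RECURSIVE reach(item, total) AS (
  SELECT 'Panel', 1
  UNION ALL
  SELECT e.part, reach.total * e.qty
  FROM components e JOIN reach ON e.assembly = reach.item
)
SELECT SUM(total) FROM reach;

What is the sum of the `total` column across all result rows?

23

Base: (Panel, total=1).
Iteration 1: components of {Panel} -> Arm = 1*1 = 1, Plate = 1*4 = 4.
Iteration 2: components of {Arm,Plate} -> Frame = 1*1 = 1, Gear = 1*1 = 1, Ring = 1*3 = 3, Seal = 1*4 = 4.
Iteration 3: components of {Frame,Gear,Ring,Seal} -> Bracket = 1*3 = 3, Rod = 1*5 = 5.
Iteration 4: no further components; recursion stops.
SUM(total) = 1 + 1 + 4 + 1 + 4 + 3 + 1 + 5 + 3 = 23.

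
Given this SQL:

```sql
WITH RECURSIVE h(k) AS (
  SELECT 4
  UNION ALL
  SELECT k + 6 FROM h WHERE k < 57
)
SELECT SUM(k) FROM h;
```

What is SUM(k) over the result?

Base: k=4.
Iteration 1: 4 < 57 holds -> k = 4 + 6 = 10.
Iteration 2: 10 < 57 holds -> k = 10 + 6 = 16.
Iteration 3: 16 < 57 holds -> k = 16 + 6 = 22.
Iteration 4: 22 < 57 holds -> k = 22 + 6 = 28.
Iteration 5: 28 < 57 holds -> k = 28 + 6 = 34.
Iteration 6: 34 < 57 holds -> k = 34 + 6 = 40.
Iteration 7: 40 < 57 holds -> k = 40 + 6 = 46.
Iteration 8: 46 < 57 holds -> k = 46 + 6 = 52.
Iteration 9: 52 < 57 holds -> k = 52 + 6 = 58.
Iteration 10: 58 < 57 fails; recursion stops.
SUM(k) = 4 + 10 + 16 + 22 + 28 + 34 + 40 + 46 + 52 + 58 = 310.

310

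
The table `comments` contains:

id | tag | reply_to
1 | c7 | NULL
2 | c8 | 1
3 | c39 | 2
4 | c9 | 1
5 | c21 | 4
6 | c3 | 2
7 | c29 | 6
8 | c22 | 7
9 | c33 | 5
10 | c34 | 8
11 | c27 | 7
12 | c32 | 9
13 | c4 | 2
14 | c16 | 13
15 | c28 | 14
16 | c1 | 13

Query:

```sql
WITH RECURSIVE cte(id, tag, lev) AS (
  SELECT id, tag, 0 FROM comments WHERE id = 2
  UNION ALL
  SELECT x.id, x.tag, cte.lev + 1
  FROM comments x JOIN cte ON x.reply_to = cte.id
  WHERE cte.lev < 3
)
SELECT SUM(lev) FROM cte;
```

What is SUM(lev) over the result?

Base: id=2 (c8) at lev 0.
Iteration 1: rows with reply_to in {2} -> c39 (id 3, lev 1), c3 (id 6, lev 1), c4 (id 13, lev 1).
Iteration 2: rows with reply_to in {3,6,13} -> c29 (id 7, lev 2), c16 (id 14, lev 2), c1 (id 16, lev 2).
Iteration 3: rows with reply_to in {7,14,16} -> c22 (id 8, lev 3), c27 (id 11, lev 3), c28 (id 15, lev 3).
Iteration 4: lev < 3 fails for all current rows; recursion stops.
SUM(lev) = 0 + 1 + 1 + 1 + 2 + 2 + 2 + 3 + 3 + 3 = 18.

18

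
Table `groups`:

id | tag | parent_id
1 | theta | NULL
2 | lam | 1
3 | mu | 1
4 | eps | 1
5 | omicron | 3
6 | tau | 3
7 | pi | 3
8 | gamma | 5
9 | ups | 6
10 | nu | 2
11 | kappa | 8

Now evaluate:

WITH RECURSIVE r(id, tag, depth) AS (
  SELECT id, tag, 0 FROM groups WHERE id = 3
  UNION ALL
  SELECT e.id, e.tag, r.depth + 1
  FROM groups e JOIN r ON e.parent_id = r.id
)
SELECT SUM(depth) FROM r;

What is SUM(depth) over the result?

Base: id=3 (mu) at depth 0.
Iteration 1: rows with parent_id in {3} -> omicron (id 5, depth 1), tau (id 6, depth 1), pi (id 7, depth 1).
Iteration 2: rows with parent_id in {5,6,7} -> gamma (id 8, depth 2), ups (id 9, depth 2).
Iteration 3: rows with parent_id in {8,9} -> kappa (id 11, depth 3).
Iteration 4: no rows with parent_id in {11}; recursion stops.
SUM(depth) = 0 + 1 + 1 + 1 + 2 + 2 + 3 = 10.

10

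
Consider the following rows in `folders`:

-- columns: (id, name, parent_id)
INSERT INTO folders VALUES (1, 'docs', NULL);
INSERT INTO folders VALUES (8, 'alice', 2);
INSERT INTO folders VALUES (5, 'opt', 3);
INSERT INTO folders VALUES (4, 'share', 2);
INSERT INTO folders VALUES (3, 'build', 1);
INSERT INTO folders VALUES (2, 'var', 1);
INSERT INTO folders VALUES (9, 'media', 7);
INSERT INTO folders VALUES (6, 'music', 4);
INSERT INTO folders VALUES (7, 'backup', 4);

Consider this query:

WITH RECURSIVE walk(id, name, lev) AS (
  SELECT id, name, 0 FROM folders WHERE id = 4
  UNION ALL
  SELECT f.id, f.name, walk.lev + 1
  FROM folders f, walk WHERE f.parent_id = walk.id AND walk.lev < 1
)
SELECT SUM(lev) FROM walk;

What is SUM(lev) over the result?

2

Base: id=4 (share) at lev 0.
Iteration 1: rows with parent_id in {4} -> music (id 6, lev 1), backup (id 7, lev 1).
Iteration 2: lev < 1 fails for all current rows; recursion stops.
SUM(lev) = 0 + 1 + 1 = 2.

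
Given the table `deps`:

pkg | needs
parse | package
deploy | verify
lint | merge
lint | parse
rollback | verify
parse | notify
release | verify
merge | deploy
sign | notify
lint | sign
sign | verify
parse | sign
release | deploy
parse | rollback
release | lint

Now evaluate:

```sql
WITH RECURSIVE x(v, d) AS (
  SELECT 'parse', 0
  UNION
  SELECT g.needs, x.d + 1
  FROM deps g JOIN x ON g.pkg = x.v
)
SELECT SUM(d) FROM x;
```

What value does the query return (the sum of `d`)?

8

Base: (parse, d=0).
Iteration 1: edges from {parse} -> (notify, d=1), (package, d=1), (rollback, d=1), (sign, d=1).
Iteration 2: edges from {notify,package,rollback,sign} -> (notify, d=2), (verify, d=2). [UNION drops 1 duplicate row(s)]
Iteration 3: no outgoing edges from {notify,verify}; recursion stops.
SUM(d) = 0 + 1 + 1 + 1 + 1 + 2 + 2 = 8.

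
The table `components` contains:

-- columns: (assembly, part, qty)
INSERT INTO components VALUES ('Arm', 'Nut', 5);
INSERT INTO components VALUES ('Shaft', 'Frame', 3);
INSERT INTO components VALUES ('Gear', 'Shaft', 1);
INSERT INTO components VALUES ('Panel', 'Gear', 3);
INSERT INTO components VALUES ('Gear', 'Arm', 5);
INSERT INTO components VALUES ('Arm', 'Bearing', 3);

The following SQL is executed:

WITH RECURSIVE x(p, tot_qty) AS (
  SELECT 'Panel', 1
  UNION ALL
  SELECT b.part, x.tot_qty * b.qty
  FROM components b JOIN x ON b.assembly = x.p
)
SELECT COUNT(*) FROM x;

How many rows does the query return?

Base: (Panel, tot_qty=1).
Iteration 1: components of {Panel} -> Gear = 1*3 = 3.
Iteration 2: components of {Gear} -> Arm = 3*5 = 15, Shaft = 3*1 = 3.
Iteration 3: components of {Arm,Shaft} -> Bearing = 15*3 = 45, Frame = 3*3 = 9, Nut = 15*5 = 75.
Iteration 4: no further components; recursion stops.
Total rows emitted: 7.

7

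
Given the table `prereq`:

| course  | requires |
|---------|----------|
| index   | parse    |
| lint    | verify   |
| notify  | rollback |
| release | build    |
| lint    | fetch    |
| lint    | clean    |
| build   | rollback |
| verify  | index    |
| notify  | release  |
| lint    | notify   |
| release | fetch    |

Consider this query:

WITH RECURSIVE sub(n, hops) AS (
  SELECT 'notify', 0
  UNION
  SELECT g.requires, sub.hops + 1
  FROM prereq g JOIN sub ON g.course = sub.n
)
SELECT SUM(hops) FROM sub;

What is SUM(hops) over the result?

9

Base: (notify, hops=0).
Iteration 1: edges from {notify} -> (release, hops=1), (rollback, hops=1).
Iteration 2: edges from {release,rollback} -> (build, hops=2), (fetch, hops=2).
Iteration 3: edges from {build,fetch} -> (rollback, hops=3).
Iteration 4: no outgoing edges from {rollback}; recursion stops.
SUM(hops) = 0 + 1 + 1 + 2 + 2 + 3 = 9.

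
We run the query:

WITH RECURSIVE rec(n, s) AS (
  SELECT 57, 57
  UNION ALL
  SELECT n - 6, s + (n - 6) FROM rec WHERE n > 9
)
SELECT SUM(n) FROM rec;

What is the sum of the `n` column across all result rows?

Base: n=57, s=57.
Iteration 1: 57 > 9 holds -> n = 57 - 6 = 51, s = 57 + 51 = 108.
Iteration 2: 51 > 9 holds -> n = 51 - 6 = 45, s = 108 + 45 = 153.
Iteration 3: 45 > 9 holds -> n = 45 - 6 = 39, s = 153 + 39 = 192.
Iteration 4: 39 > 9 holds -> n = 39 - 6 = 33, s = 192 + 33 = 225.
Iteration 5: 33 > 9 holds -> n = 33 - 6 = 27, s = 225 + 27 = 252.
Iteration 6: 27 > 9 holds -> n = 27 - 6 = 21, s = 252 + 21 = 273.
Iteration 7: 21 > 9 holds -> n = 21 - 6 = 15, s = 273 + 15 = 288.
Iteration 8: 15 > 9 holds -> n = 15 - 6 = 9, s = 288 + 9 = 297.
Iteration 9: 9 > 9 fails; recursion stops.
SUM(n) = 57 + 51 + 45 + 39 + 33 + 27 + 21 + 15 + 9 = 297.

297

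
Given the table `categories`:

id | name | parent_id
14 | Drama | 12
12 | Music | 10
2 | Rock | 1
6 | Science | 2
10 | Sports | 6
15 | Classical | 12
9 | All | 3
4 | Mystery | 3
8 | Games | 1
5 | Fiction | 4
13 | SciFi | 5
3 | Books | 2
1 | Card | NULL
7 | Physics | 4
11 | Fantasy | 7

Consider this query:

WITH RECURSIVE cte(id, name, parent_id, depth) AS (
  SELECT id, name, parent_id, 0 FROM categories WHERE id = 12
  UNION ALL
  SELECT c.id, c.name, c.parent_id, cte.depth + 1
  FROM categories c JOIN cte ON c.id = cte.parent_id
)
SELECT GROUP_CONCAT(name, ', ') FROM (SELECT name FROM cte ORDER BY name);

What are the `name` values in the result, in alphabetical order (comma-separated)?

Base: id=12 (Music), parent_id=10, depth 0.
Iteration 1: join on id=10 -> Sports (id 10, parent_id=6, depth 1).
Iteration 2: join on id=6 -> Science (id 6, parent_id=2, depth 2).
Iteration 3: join on id=2 -> Rock (id 2, parent_id=1, depth 3).
Iteration 4: join on id=1 -> Card (id 1, parent_id=NULL, depth 4).
Iteration 5: parent_id is NULL; no match; recursion stops.

Card, Music, Rock, Science, Sports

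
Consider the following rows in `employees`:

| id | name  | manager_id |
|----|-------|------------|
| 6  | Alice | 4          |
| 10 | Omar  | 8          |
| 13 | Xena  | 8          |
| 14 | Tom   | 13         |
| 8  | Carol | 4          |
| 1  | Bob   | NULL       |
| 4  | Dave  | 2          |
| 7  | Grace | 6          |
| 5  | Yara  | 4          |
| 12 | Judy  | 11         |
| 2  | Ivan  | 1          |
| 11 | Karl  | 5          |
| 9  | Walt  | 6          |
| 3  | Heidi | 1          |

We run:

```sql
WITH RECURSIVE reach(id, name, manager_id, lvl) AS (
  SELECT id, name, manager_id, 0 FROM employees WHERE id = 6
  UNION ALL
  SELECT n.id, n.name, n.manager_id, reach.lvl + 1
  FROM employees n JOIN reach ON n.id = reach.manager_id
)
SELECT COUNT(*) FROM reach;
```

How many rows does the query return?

4

Base: id=6 (Alice), manager_id=4, lvl 0.
Iteration 1: join on id=4 -> Dave (id 4, manager_id=2, lvl 1).
Iteration 2: join on id=2 -> Ivan (id 2, manager_id=1, lvl 2).
Iteration 3: join on id=1 -> Bob (id 1, manager_id=NULL, lvl 3).
Iteration 4: manager_id is NULL; no match; recursion stops.
Total rows emitted: 4.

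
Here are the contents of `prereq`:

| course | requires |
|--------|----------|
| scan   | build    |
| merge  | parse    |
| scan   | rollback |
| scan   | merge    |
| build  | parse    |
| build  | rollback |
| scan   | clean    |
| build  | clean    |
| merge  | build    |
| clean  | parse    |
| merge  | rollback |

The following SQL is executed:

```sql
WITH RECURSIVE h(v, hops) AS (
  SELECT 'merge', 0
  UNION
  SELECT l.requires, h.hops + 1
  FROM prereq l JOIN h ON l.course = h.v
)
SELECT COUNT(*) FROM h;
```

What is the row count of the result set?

8

Base: (merge, hops=0).
Iteration 1: edges from {merge} -> (build, hops=1), (parse, hops=1), (rollback, hops=1).
Iteration 2: edges from {build,parse,rollback} -> (clean, hops=2), (parse, hops=2), (rollback, hops=2).
Iteration 3: edges from {clean,parse,rollback} -> (parse, hops=3).
Iteration 4: no outgoing edges from {parse}; recursion stops.
Total rows emitted: 8.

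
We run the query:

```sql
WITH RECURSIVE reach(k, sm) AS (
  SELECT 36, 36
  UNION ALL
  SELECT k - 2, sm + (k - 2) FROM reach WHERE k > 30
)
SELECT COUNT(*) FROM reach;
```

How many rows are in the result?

Base: k=36, sm=36.
Iteration 1: 36 > 30 holds -> k = 36 - 2 = 34, sm = 36 + 34 = 70.
Iteration 2: 34 > 30 holds -> k = 34 - 2 = 32, sm = 70 + 32 = 102.
Iteration 3: 32 > 30 holds -> k = 32 - 2 = 30, sm = 102 + 30 = 132.
Iteration 4: 30 > 30 fails; recursion stops.
Total rows emitted: 4.

4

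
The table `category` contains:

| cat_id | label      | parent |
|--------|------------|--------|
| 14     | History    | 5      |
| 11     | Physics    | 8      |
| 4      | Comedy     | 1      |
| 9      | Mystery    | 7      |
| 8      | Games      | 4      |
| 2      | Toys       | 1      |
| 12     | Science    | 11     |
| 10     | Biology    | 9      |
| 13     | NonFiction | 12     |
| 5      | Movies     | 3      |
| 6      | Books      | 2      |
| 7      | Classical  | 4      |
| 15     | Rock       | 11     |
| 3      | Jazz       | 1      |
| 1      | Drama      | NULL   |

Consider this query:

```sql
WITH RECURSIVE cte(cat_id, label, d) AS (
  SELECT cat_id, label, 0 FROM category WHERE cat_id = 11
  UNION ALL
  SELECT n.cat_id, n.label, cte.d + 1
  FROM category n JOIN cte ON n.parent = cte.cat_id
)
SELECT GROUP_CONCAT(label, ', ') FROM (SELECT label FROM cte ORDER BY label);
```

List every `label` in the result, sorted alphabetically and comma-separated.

Base: cat_id=11 (Physics) at d 0.
Iteration 1: rows with parent in {11} -> Science (id 12, d 1), Rock (id 15, d 1).
Iteration 2: rows with parent in {12,15} -> NonFiction (id 13, d 2).
Iteration 3: no rows with parent in {13}; recursion stops.

NonFiction, Physics, Rock, Science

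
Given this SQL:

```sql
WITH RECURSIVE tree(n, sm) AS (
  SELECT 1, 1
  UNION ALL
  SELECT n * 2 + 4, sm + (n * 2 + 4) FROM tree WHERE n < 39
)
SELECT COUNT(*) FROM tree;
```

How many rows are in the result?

Base: n=1, sm=1.
Iteration 1: 1 < 39 holds -> n = 1 * 2 + 4 = 6, sm = 1 + 6 = 7.
Iteration 2: 6 < 39 holds -> n = 6 * 2 + 4 = 16, sm = 7 + 16 = 23.
Iteration 3: 16 < 39 holds -> n = 16 * 2 + 4 = 36, sm = 23 + 36 = 59.
Iteration 4: 36 < 39 holds -> n = 36 * 2 + 4 = 76, sm = 59 + 76 = 135.
Iteration 5: 76 < 39 fails; recursion stops.
Total rows emitted: 5.

5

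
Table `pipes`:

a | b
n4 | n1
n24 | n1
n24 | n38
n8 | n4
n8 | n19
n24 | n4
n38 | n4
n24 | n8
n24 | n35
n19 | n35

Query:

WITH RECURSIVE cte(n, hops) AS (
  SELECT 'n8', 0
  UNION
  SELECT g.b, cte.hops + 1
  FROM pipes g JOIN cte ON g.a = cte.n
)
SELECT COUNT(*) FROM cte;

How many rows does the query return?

5

Base: (n8, hops=0).
Iteration 1: edges from {n8} -> (n19, hops=1), (n4, hops=1).
Iteration 2: edges from {n19,n4} -> (n1, hops=2), (n35, hops=2).
Iteration 3: no outgoing edges from {n1,n35}; recursion stops.
Total rows emitted: 5.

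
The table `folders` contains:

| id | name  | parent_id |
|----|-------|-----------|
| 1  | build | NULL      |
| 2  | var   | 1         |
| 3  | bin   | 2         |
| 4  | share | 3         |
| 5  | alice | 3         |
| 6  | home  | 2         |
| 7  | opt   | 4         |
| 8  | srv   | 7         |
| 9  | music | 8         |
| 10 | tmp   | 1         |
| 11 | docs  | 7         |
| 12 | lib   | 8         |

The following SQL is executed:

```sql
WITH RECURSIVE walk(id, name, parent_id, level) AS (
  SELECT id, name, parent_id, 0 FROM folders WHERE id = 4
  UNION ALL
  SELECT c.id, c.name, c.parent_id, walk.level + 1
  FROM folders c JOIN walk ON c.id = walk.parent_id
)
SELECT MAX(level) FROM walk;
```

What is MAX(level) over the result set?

3

Base: id=4 (share), parent_id=3, level 0.
Iteration 1: join on id=3 -> bin (id 3, parent_id=2, level 1).
Iteration 2: join on id=2 -> var (id 2, parent_id=1, level 2).
Iteration 3: join on id=1 -> build (id 1, parent_id=NULL, level 3).
Iteration 4: parent_id is NULL; no match; recursion stops.
level values: 0, 1, 2, 3; the maximum is 3.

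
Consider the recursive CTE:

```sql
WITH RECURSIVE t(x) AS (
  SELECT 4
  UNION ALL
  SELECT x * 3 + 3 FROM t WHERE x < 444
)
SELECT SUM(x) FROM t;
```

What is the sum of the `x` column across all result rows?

Base: x=4.
Iteration 1: 4 < 444 holds -> x = 4 * 3 + 3 = 15.
Iteration 2: 15 < 444 holds -> x = 15 * 3 + 3 = 48.
Iteration 3: 48 < 444 holds -> x = 48 * 3 + 3 = 147.
Iteration 4: 147 < 444 holds -> x = 147 * 3 + 3 = 444.
Iteration 5: 444 < 444 fails; recursion stops.
SUM(x) = 4 + 15 + 48 + 147 + 444 = 658.

658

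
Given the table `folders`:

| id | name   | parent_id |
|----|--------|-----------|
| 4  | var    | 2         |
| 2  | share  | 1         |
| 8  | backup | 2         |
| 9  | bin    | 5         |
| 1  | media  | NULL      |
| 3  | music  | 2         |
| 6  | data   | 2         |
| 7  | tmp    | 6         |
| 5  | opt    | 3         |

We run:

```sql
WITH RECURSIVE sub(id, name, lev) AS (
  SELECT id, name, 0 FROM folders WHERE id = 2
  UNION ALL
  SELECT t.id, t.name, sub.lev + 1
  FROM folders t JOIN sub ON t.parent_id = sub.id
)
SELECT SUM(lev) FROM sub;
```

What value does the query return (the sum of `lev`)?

Base: id=2 (share) at lev 0.
Iteration 1: rows with parent_id in {2} -> music (id 3, lev 1), var (id 4, lev 1), data (id 6, lev 1), backup (id 8, lev 1).
Iteration 2: rows with parent_id in {3,4,6,8} -> opt (id 5, lev 2), tmp (id 7, lev 2).
Iteration 3: rows with parent_id in {5,7} -> bin (id 9, lev 3).
Iteration 4: no rows with parent_id in {9}; recursion stops.
SUM(lev) = 0 + 1 + 1 + 1 + 1 + 2 + 2 + 3 = 11.

11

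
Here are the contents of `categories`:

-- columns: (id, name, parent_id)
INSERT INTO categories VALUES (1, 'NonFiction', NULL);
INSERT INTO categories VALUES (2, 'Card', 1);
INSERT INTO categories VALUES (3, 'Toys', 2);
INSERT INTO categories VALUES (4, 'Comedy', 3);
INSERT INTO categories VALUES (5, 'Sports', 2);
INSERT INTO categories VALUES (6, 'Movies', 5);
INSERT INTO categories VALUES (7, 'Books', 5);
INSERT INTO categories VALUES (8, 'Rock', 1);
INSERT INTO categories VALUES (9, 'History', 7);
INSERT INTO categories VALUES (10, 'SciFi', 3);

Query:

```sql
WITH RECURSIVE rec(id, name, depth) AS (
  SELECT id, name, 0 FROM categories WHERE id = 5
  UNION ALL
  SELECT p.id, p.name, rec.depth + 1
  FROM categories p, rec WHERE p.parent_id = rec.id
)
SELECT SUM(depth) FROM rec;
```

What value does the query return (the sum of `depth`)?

4

Base: id=5 (Sports) at depth 0.
Iteration 1: rows with parent_id in {5} -> Movies (id 6, depth 1), Books (id 7, depth 1).
Iteration 2: rows with parent_id in {6,7} -> History (id 9, depth 2).
Iteration 3: no rows with parent_id in {9}; recursion stops.
SUM(depth) = 0 + 1 + 1 + 2 = 4.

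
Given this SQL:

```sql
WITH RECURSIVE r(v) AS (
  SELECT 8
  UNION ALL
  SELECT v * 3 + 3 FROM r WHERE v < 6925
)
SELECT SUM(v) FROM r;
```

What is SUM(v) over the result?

Base: v=8.
Iteration 1: 8 < 6925 holds -> v = 8 * 3 + 3 = 27.
Iteration 2: 27 < 6925 holds -> v = 27 * 3 + 3 = 84.
Iteration 3: 84 < 6925 holds -> v = 84 * 3 + 3 = 255.
Iteration 4: 255 < 6925 holds -> v = 255 * 3 + 3 = 768.
Iteration 5: 768 < 6925 holds -> v = 768 * 3 + 3 = 2307.
Iteration 6: 2307 < 6925 holds -> v = 2307 * 3 + 3 = 6924.
Iteration 7: 6924 < 6925 holds -> v = 6924 * 3 + 3 = 20775.
Iteration 8: 20775 < 6925 fails; recursion stops.
SUM(v) = 8 + 27 + 84 + 255 + 768 + 2307 + 6924 + 20775 = 31148.

31148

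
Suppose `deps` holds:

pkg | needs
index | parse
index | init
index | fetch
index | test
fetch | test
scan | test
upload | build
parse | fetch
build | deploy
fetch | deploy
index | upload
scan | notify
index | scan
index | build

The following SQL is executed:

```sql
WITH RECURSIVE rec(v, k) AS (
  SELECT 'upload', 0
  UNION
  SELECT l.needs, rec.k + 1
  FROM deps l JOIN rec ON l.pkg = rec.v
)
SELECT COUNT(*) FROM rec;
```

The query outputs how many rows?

Base: (upload, k=0).
Iteration 1: edges from {upload} -> (build, k=1).
Iteration 2: edges from {build} -> (deploy, k=2).
Iteration 3: no outgoing edges from {deploy}; recursion stops.
Total rows emitted: 3.

3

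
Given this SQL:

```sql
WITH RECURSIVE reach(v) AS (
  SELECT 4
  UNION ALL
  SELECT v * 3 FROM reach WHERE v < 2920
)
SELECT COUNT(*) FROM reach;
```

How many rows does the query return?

Base: v=4.
Iteration 1: 4 < 2920 holds -> v = 4 * 3 = 12.
Iteration 2: 12 < 2920 holds -> v = 12 * 3 = 36.
Iteration 3: 36 < 2920 holds -> v = 36 * 3 = 108.
Iteration 4: 108 < 2920 holds -> v = 108 * 3 = 324.
Iteration 5: 324 < 2920 holds -> v = 324 * 3 = 972.
Iteration 6: 972 < 2920 holds -> v = 972 * 3 = 2916.
Iteration 7: 2916 < 2920 holds -> v = 2916 * 3 = 8748.
Iteration 8: 8748 < 2920 fails; recursion stops.
Total rows emitted: 8.

8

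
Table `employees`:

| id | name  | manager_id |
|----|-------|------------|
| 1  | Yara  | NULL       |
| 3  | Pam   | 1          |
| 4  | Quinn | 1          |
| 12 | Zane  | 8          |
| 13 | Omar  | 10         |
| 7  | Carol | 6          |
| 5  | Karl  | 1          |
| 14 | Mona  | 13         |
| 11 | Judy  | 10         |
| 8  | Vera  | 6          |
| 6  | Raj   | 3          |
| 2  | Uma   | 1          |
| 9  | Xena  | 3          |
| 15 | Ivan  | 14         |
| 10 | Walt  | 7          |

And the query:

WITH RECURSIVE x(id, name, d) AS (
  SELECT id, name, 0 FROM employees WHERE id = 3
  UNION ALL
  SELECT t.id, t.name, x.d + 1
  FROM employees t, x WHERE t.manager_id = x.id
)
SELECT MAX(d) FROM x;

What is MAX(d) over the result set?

6

Base: id=3 (Pam) at d 0.
Iteration 1: rows with manager_id in {3} -> Raj (id 6, d 1), Xena (id 9, d 1).
Iteration 2: rows with manager_id in {6,9} -> Carol (id 7, d 2), Vera (id 8, d 2).
Iteration 3: rows with manager_id in {7,8} -> Walt (id 10, d 3), Zane (id 12, d 3).
Iteration 4: rows with manager_id in {10,12} -> Judy (id 11, d 4), Omar (id 13, d 4).
Iteration 5: rows with manager_id in {11,13} -> Mona (id 14, d 5).
Iteration 6: rows with manager_id in {14} -> Ivan (id 15, d 6).
Iteration 7: no rows with manager_id in {15}; recursion stops.
d values: 0, 1, 1, 2, 2, 3, 3, 4, 4, 5, 6; the maximum is 6.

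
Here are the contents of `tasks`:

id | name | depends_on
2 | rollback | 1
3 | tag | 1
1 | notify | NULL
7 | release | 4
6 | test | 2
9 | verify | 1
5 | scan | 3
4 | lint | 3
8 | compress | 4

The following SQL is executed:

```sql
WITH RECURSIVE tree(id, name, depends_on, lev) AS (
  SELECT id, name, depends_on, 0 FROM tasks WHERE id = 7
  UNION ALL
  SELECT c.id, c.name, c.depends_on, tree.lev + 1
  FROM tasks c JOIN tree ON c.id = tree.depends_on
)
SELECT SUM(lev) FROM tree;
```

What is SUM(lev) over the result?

Base: id=7 (release), depends_on=4, lev 0.
Iteration 1: join on id=4 -> lint (id 4, depends_on=3, lev 1).
Iteration 2: join on id=3 -> tag (id 3, depends_on=1, lev 2).
Iteration 3: join on id=1 -> notify (id 1, depends_on=NULL, lev 3).
Iteration 4: depends_on is NULL; no match; recursion stops.
SUM(lev) = 0 + 1 + 2 + 3 = 6.

6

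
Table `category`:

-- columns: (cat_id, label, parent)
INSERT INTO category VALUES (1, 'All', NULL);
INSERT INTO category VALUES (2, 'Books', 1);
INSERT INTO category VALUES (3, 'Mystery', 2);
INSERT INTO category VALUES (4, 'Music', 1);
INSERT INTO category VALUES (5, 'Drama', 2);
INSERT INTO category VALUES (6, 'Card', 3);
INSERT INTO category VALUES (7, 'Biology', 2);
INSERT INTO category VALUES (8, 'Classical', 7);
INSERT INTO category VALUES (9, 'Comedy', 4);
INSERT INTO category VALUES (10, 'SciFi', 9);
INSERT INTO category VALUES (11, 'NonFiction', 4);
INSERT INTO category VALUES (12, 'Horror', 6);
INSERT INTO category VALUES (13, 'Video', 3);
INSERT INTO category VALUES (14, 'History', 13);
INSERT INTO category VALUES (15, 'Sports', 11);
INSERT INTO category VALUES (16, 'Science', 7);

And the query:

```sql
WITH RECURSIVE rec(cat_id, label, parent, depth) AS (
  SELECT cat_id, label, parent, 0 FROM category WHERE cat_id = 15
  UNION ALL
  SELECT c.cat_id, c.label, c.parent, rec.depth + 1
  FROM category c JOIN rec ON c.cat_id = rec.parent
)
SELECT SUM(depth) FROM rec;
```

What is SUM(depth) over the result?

6

Base: cat_id=15 (Sports), parent=11, depth 0.
Iteration 1: join on cat_id=11 -> NonFiction (id 11, parent=4, depth 1).
Iteration 2: join on cat_id=4 -> Music (id 4, parent=1, depth 2).
Iteration 3: join on cat_id=1 -> All (id 1, parent=NULL, depth 3).
Iteration 4: parent is NULL; no match; recursion stops.
SUM(depth) = 0 + 1 + 2 + 3 = 6.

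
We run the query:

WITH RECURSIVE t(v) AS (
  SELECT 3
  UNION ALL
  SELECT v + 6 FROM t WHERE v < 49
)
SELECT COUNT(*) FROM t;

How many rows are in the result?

9

Base: v=3.
Iteration 1: 3 < 49 holds -> v = 3 + 6 = 9.
Iteration 2: 9 < 49 holds -> v = 9 + 6 = 15.
Iteration 3: 15 < 49 holds -> v = 15 + 6 = 21.
Iteration 4: 21 < 49 holds -> v = 21 + 6 = 27.
Iteration 5: 27 < 49 holds -> v = 27 + 6 = 33.
Iteration 6: 33 < 49 holds -> v = 33 + 6 = 39.
Iteration 7: 39 < 49 holds -> v = 39 + 6 = 45.
Iteration 8: 45 < 49 holds -> v = 45 + 6 = 51.
Iteration 9: 51 < 49 fails; recursion stops.
Total rows emitted: 9.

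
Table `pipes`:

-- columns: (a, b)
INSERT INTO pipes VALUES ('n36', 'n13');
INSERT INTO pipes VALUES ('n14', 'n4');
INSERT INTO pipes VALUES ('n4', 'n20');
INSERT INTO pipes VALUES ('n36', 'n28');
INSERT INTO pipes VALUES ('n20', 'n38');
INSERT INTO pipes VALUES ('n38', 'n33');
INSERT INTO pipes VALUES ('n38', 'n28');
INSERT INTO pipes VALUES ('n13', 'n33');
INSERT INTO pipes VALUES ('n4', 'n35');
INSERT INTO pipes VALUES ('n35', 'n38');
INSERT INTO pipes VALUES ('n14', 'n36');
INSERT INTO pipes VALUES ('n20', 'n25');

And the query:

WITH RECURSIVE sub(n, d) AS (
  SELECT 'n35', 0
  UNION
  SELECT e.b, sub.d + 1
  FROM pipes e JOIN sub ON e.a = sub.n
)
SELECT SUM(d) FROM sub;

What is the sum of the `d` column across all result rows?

Base: (n35, d=0).
Iteration 1: edges from {n35} -> (n38, d=1).
Iteration 2: edges from {n38} -> (n28, d=2), (n33, d=2).
Iteration 3: no outgoing edges from {n28,n33}; recursion stops.
SUM(d) = 0 + 1 + 2 + 2 = 5.

5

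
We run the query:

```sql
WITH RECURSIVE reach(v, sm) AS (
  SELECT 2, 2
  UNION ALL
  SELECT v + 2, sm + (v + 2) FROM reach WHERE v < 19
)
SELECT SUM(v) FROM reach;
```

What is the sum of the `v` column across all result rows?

Base: v=2, sm=2.
Iteration 1: 2 < 19 holds -> v = 2 + 2 = 4, sm = 2 + 4 = 6.
Iteration 2: 4 < 19 holds -> v = 4 + 2 = 6, sm = 6 + 6 = 12.
Iteration 3: 6 < 19 holds -> v = 6 + 2 = 8, sm = 12 + 8 = 20.
Iteration 4: 8 < 19 holds -> v = 8 + 2 = 10, sm = 20 + 10 = 30.
Iteration 5: 10 < 19 holds -> v = 10 + 2 = 12, sm = 30 + 12 = 42.
Iteration 6: 12 < 19 holds -> v = 12 + 2 = 14, sm = 42 + 14 = 56.
Iteration 7: 14 < 19 holds -> v = 14 + 2 = 16, sm = 56 + 16 = 72.
Iteration 8: 16 < 19 holds -> v = 16 + 2 = 18, sm = 72 + 18 = 90.
Iteration 9: 18 < 19 holds -> v = 18 + 2 = 20, sm = 90 + 20 = 110.
Iteration 10: 20 < 19 fails; recursion stops.
SUM(v) = 2 + 4 + 6 + 8 + 10 + 12 + 14 + 16 + 18 + 20 = 110.

110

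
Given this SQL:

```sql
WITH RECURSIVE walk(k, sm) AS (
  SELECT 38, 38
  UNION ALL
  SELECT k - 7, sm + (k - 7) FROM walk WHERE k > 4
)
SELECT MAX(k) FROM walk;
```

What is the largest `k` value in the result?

Base: k=38, sm=38.
Iteration 1: 38 > 4 holds -> k = 38 - 7 = 31, sm = 38 + 31 = 69.
Iteration 2: 31 > 4 holds -> k = 31 - 7 = 24, sm = 69 + 24 = 93.
Iteration 3: 24 > 4 holds -> k = 24 - 7 = 17, sm = 93 + 17 = 110.
Iteration 4: 17 > 4 holds -> k = 17 - 7 = 10, sm = 110 + 10 = 120.
Iteration 5: 10 > 4 holds -> k = 10 - 7 = 3, sm = 120 + 3 = 123.
Iteration 6: 3 > 4 fails; recursion stops.
k values: 38, 31, 24, 17, 10, 3; the maximum is 38.

38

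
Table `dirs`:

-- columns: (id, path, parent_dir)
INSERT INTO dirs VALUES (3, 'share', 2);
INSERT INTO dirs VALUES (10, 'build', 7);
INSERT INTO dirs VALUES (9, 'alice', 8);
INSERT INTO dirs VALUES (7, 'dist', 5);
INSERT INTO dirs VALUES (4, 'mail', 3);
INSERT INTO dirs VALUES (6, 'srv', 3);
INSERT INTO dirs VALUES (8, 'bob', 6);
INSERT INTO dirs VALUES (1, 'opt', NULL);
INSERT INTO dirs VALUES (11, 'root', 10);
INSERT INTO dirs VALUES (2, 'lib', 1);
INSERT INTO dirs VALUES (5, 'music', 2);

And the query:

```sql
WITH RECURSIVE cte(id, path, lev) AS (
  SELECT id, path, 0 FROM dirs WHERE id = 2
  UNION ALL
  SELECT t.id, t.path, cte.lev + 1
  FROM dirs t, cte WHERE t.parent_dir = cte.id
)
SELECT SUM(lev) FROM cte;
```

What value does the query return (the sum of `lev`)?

Base: id=2 (lib) at lev 0.
Iteration 1: rows with parent_dir in {2} -> share (id 3, lev 1), music (id 5, lev 1).
Iteration 2: rows with parent_dir in {3,5} -> mail (id 4, lev 2), srv (id 6, lev 2), dist (id 7, lev 2).
Iteration 3: rows with parent_dir in {4,6,7} -> bob (id 8, lev 3), build (id 10, lev 3).
Iteration 4: rows with parent_dir in {8,10} -> alice (id 9, lev 4), root (id 11, lev 4).
Iteration 5: no rows with parent_dir in {9,11}; recursion stops.
SUM(lev) = 0 + 1 + 1 + 2 + 2 + 2 + 3 + 3 + 4 + 4 = 22.

22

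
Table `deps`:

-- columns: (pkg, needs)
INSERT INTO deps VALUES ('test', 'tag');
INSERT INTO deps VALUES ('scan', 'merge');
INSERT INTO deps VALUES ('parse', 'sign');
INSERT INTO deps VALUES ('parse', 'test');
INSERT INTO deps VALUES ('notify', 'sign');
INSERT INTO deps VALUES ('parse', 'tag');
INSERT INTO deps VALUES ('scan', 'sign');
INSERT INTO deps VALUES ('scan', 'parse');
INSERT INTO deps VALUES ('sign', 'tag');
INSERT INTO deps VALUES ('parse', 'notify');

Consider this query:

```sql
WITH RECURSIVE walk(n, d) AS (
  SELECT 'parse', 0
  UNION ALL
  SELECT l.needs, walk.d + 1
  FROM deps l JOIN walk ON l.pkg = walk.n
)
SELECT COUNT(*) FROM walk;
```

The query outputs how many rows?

Base: (parse, d=0).
Iteration 1: edges from {parse} -> (notify, d=1), (sign, d=1), (tag, d=1), (test, d=1).
Iteration 2: edges from {notify,sign,tag,test} -> (sign, d=2), (tag, d=2) x2. [UNION ALL keeps all 3 new rows, including repeats]
Iteration 3: edges from {sign,tag} -> (tag, d=3).
Iteration 4: no outgoing edges from {tag}; recursion stops.
Total rows emitted: 9.

9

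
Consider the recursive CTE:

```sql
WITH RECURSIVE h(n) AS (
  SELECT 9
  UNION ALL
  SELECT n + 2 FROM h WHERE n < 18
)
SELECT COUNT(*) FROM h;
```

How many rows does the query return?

6

Base: n=9.
Iteration 1: 9 < 18 holds -> n = 9 + 2 = 11.
Iteration 2: 11 < 18 holds -> n = 11 + 2 = 13.
Iteration 3: 13 < 18 holds -> n = 13 + 2 = 15.
Iteration 4: 15 < 18 holds -> n = 15 + 2 = 17.
Iteration 5: 17 < 18 holds -> n = 17 + 2 = 19.
Iteration 6: 19 < 18 fails; recursion stops.
Total rows emitted: 6.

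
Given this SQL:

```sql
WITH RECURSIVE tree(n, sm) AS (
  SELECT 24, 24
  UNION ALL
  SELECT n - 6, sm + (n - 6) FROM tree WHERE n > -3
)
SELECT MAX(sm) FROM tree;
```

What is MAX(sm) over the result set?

Base: n=24, sm=24.
Iteration 1: 24 > -3 holds -> n = 24 - 6 = 18, sm = 24 + 18 = 42.
Iteration 2: 18 > -3 holds -> n = 18 - 6 = 12, sm = 42 + 12 = 54.
Iteration 3: 12 > -3 holds -> n = 12 - 6 = 6, sm = 54 + 6 = 60.
Iteration 4: 6 > -3 holds -> n = 6 - 6 = 0, sm = 60 + 0 = 60.
Iteration 5: 0 > -3 holds -> n = 0 - 6 = -6, sm = 60 + -6 = 54.
Iteration 6: -6 > -3 fails; recursion stops.
sm values: 24, 42, 54, 60, 60, 54; the maximum is 60.

60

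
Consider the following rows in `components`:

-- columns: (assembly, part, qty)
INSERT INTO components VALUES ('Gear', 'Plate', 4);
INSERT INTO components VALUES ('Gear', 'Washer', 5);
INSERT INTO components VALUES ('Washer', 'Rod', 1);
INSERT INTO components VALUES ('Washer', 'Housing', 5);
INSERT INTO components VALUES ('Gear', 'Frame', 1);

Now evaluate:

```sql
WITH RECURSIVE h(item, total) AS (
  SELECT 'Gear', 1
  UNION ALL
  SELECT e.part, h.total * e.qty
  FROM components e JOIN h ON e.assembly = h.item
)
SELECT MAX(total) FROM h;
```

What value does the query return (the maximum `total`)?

25

Base: (Gear, total=1).
Iteration 1: components of {Gear} -> Frame = 1*1 = 1, Plate = 1*4 = 4, Washer = 1*5 = 5.
Iteration 2: components of {Frame,Plate,Washer} -> Housing = 5*5 = 25, Rod = 5*1 = 5.
Iteration 3: no further components; recursion stops.
total values: 1, 1, 4, 5, 25, 5; the maximum is 25.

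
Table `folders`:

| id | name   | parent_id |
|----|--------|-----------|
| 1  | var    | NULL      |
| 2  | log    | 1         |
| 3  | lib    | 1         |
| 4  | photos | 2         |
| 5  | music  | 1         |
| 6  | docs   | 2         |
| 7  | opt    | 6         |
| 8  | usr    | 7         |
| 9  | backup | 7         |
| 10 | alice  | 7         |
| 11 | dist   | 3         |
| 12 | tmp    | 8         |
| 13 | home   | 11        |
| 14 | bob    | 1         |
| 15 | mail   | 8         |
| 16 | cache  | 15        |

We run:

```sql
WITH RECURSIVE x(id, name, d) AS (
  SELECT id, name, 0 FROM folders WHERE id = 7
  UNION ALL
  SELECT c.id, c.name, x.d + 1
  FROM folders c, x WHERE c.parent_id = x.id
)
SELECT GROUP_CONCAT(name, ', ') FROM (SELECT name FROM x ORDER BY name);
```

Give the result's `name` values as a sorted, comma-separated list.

alice, backup, cache, mail, opt, tmp, usr

Base: id=7 (opt) at d 0.
Iteration 1: rows with parent_id in {7} -> usr (id 8, d 1), backup (id 9, d 1), alice (id 10, d 1).
Iteration 2: rows with parent_id in {8,9,10} -> tmp (id 12, d 2), mail (id 15, d 2).
Iteration 3: rows with parent_id in {12,15} -> cache (id 16, d 3).
Iteration 4: no rows with parent_id in {16}; recursion stops.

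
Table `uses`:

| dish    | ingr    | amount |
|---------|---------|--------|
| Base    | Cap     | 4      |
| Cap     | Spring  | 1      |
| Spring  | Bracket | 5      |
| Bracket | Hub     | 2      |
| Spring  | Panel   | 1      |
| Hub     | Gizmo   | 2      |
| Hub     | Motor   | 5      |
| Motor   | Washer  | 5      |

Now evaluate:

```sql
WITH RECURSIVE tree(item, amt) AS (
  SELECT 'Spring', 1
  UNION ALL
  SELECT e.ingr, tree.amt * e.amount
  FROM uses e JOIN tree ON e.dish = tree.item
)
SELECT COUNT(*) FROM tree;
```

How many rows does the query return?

Base: (Spring, amt=1).
Iteration 1: components of {Spring} -> Bracket = 1*5 = 5, Panel = 1*1 = 1.
Iteration 2: components of {Bracket,Panel} -> Hub = 5*2 = 10.
Iteration 3: components of {Hub} -> Gizmo = 10*2 = 20, Motor = 10*5 = 50.
Iteration 4: components of {Gizmo,Motor} -> Washer = 50*5 = 250.
Iteration 5: no further components; recursion stops.
Total rows emitted: 7.

7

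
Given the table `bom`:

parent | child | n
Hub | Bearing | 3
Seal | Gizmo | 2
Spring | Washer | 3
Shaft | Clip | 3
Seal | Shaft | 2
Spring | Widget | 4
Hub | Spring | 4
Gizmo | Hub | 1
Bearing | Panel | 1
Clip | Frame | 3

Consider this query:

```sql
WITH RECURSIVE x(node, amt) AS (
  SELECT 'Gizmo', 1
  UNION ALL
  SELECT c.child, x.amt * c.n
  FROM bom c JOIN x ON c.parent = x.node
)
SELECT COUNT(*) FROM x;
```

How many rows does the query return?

Base: (Gizmo, amt=1).
Iteration 1: components of {Gizmo} -> Hub = 1*1 = 1.
Iteration 2: components of {Hub} -> Bearing = 1*3 = 3, Spring = 1*4 = 4.
Iteration 3: components of {Bearing,Spring} -> Panel = 3*1 = 3, Washer = 4*3 = 12, Widget = 4*4 = 16.
Iteration 4: no further components; recursion stops.
Total rows emitted: 7.

7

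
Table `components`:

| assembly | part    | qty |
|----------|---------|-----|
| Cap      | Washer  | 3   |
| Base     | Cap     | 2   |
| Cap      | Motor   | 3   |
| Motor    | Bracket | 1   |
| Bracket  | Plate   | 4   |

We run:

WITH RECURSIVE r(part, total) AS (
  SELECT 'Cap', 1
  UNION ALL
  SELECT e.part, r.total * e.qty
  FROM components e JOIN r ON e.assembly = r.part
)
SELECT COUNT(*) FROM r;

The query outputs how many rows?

5

Base: (Cap, total=1).
Iteration 1: components of {Cap} -> Motor = 1*3 = 3, Washer = 1*3 = 3.
Iteration 2: components of {Motor,Washer} -> Bracket = 3*1 = 3.
Iteration 3: components of {Bracket} -> Plate = 3*4 = 12.
Iteration 4: no further components; recursion stops.
Total rows emitted: 5.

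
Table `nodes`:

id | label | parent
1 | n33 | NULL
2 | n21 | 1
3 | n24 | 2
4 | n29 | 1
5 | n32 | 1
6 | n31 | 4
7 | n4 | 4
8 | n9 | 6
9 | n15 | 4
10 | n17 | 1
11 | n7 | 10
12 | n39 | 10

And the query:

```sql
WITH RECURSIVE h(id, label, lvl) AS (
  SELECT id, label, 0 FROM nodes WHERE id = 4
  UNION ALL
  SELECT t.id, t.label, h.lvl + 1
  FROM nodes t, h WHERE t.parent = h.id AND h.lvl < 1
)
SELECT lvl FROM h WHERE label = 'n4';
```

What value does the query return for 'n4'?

Base: id=4 (n29) at lvl 0.
Iteration 1: rows with parent in {4} -> n31 (id 6, lvl 1), n4 (id 7, lvl 1), n15 (id 9, lvl 1).
Iteration 2: lvl < 1 fails for all current rows; recursion stops.

1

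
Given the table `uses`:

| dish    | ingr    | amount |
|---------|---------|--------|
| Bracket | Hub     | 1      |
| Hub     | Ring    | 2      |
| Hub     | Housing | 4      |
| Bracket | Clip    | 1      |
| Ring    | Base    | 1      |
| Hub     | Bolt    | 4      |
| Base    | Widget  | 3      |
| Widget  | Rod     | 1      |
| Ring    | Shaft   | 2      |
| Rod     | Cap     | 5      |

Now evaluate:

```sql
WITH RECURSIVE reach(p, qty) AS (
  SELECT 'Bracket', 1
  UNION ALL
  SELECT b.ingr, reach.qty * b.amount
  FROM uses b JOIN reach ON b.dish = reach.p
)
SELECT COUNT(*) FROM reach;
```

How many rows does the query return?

Base: (Bracket, qty=1).
Iteration 1: components of {Bracket} -> Clip = 1*1 = 1, Hub = 1*1 = 1.
Iteration 2: components of {Clip,Hub} -> Bolt = 1*4 = 4, Housing = 1*4 = 4, Ring = 1*2 = 2.
Iteration 3: components of {Bolt,Housing,Ring} -> Base = 2*1 = 2, Shaft = 2*2 = 4.
Iteration 4: components of {Base,Shaft} -> Widget = 2*3 = 6.
Iteration 5: components of {Widget} -> Rod = 6*1 = 6.
Iteration 6: components of {Rod} -> Cap = 6*5 = 30.
Iteration 7: no further components; recursion stops.
Total rows emitted: 11.

11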